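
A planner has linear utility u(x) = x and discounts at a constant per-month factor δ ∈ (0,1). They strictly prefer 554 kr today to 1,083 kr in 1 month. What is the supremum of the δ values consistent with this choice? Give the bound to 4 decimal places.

δ < 0.5115

Comparing present values: 554 > δ·1083.
So δ < 554/1083 = 0.51154.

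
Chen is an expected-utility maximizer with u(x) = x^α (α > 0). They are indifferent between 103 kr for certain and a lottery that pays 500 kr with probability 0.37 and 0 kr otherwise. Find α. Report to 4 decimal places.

EU(lottery) = 0.37·500^α + 0.63·0 = 0.37·500^α.
Setting u(103) equal to that: 103^α = 0.37·500^α ⇒ (103/500)^α = 0.37.
Taking logs: α·ln(103/500) = ln(0.37), so α = -0.9942523 / -1.5798791 ≈ 0.6293.

α ≈ 0.6293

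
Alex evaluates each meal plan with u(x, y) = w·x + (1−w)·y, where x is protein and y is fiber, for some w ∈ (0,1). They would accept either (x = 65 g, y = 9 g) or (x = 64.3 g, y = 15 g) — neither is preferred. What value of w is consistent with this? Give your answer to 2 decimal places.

Equating utilities: w·65 + (1−w)·9 = w·64.3 + (1−w)·15.
Rearranging, 0.7·w − 6·(1−w) = 0.
Hence w = 6/(0.7+6) = 6/6.7 = 0.90.

w = 0.90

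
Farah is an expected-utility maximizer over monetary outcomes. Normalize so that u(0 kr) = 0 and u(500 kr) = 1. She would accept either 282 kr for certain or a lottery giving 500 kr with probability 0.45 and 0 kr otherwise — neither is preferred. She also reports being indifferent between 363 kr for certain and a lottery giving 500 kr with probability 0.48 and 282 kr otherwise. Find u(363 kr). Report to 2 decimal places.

First, u(282 kr) = 0.45·u(500 kr) + 0.55·u(0 kr) = 0.45.
Chaining: u(363 kr) = 0.48·1.00 + 0.52·0.45 = 0.7140.

0.71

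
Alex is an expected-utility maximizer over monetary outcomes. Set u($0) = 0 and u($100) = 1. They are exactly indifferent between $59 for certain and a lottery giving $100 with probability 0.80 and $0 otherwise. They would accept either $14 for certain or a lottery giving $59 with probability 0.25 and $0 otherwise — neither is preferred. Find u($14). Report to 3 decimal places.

The first gamble pins u($59): it must equal 0.80·1 + 0.20·0 = 0.80.
Chaining: u($14) = 0.25·0.80 + 0.75·0.00 = 0.2000.

0.200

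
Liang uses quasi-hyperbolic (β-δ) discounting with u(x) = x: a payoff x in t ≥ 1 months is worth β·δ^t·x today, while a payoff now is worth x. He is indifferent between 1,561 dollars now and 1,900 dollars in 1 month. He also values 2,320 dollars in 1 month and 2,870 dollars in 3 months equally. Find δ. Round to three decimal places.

δ ≈ 0.899

Both payoffs in the second observation are in the future, so β drops out: δ^1·2320 = δ^3·2870 ⇒ δ^2 = 2320/2870 = 0.80836, so δ = 0.89909.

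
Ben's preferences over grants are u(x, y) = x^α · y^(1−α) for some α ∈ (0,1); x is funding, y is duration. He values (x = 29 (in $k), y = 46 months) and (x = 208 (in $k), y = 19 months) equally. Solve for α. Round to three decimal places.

α ≈ 0.310

Set the two utilities equal: 29^α·46^(1−α) = 208^α·19^(1−α).
Rearrange to (29/208)^α = (19/46)^(1−α) and take logs: α·-1.970242 = (1−α)·-0.884202.
So α/(1−α) = (-0.884202)/(-1.970242) = 0.448778, and α = 0.448778/1.448778 ≈ 0.310.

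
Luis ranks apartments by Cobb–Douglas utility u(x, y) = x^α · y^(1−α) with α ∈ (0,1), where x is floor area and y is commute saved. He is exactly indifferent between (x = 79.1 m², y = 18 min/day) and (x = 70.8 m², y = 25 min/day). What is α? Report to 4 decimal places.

α ≈ 0.7477

Set the two utilities equal: 79.1^α·18^(1−α) = 70.8^α·25^(1−α).
Rearrange to (79.1/70.8)^α = (25/18)^(1−α) and take logs: α·0.1108539 = (1−α)·0.3285041.
With A = 0.1108539 and B = 0.3285041: α·A = (1−α)·B, so α = B/(A+B) = 0.3285041/0.4393580 ≈ 0.7477.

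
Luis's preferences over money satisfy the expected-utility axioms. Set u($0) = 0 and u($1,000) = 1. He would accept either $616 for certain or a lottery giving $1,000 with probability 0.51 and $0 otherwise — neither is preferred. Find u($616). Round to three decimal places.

u($616) equals the lottery's expected utility: 0.51·1 + 0.49·0 = 0.51.

0.510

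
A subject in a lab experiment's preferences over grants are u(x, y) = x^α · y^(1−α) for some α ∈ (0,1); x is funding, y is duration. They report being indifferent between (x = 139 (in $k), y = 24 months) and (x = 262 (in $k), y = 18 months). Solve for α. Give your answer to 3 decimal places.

The Cobb–Douglas utilities coincide, so 139^α·24^(1−α) = 262^α·18^(1−α).
Rearrange to (139/262)^α = (18/24)^(1−α) and take logs: α·-0.633871 = (1−α)·-0.287682.
So α/(1−α) = (-0.287682)/(-0.633871) = 0.453849, and α = 0.453849/1.453849 ≈ 0.312.

α ≈ 0.312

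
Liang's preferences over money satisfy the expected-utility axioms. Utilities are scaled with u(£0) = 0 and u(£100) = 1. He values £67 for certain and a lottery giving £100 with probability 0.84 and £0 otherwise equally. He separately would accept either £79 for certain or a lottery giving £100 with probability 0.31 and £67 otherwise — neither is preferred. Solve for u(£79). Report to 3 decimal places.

From the first indifference, u(£67) = 0.84·u(£100) + 0.16·u(£0) = 0.84·1 + 0.16·0 = 0.84.
Chaining: u(£79) = 0.31·1.00 + 0.69·0.84 = 0.8896.

0.890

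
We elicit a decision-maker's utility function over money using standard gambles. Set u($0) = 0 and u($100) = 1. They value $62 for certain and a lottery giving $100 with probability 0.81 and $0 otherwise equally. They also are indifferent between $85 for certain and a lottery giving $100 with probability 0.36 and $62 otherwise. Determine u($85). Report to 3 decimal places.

0.878

The first gamble pins u($62): it must equal 0.81·1 + 0.19·0 = 0.81.
Chaining: u($85) = 0.36·1.00 + 0.64·0.81 = 0.8784.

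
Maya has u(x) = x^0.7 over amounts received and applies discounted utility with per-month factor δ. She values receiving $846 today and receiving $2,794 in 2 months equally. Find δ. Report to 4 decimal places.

δ ≈ 0.6583

Equating discounted utilities: u(846) = δ^2·u(2794) ⇒ δ^2 = u(846)/u(2794).
With u(x) = x^0.7: δ^2 = 846^0.7/2794^0.7 = (846/2794)^0.7 = 0.43331.
Taking the square root: δ = 0.43331^(1/2) ≈ 0.6583.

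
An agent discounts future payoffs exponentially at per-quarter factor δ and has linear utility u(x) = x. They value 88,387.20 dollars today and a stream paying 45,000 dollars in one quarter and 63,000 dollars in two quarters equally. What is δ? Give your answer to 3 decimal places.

The stream is worth 45000δ + 63000δ² today, so 45000δ + 63000δ² = 88387.20.
So 63000δ² + 45000δ − 88387.20 = 0.
The positive root is δ = [−45000 + √(45000² + 4·63000·88387.20)] / (2·63000) = (−45000 + 155880.000)/126000 ≈ 0.880.

δ ≈ 0.880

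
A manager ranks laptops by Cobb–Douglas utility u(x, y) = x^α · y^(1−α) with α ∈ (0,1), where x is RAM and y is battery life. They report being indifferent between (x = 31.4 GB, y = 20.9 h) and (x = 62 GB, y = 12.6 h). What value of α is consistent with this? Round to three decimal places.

The Cobb–Douglas utilities coincide, so 31.4^α·20.9^(1−α) = 62^α·12.6^(1−α).
Rearrange to (31.4/62)^α = (12.6/20.9)^(1−α) and take logs: α·-0.680326 = (1−α)·-0.506052.
So α/(1−α) = (-0.506052)/(-0.680326) = 0.743838, and α = 0.743838/1.743838 ≈ 0.427.

α ≈ 0.427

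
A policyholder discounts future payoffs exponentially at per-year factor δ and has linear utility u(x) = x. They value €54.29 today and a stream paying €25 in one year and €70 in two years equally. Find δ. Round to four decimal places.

Equating present values: 54.29 = 25δ + 70δ².
So 70δ² + 25δ − 54.29 = 0.
δ = (−25 + √(25² + 4·70·54.29)) / (2·70) = (−25 + √15826.20) / 140 ≈ 0.7200.

δ ≈ 0.7200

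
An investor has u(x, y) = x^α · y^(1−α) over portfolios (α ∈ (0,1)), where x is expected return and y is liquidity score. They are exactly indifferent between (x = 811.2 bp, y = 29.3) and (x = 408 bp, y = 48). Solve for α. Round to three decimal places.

The Cobb–Douglas utilities coincide, so 811.2^α·29.3^(1−α) = 408^α·48^(1−α).
Taking logs: α·ln 811.2 + (1−α)·ln 29.3 = α·ln 408 + (1−α)·ln 48, i.e. α·0.687247 = (1−α)·0.493613.
So α/(1−α) = (0.493613)/(0.687247) = 0.718247, and α = 0.718247/1.718247 ≈ 0.418.

α ≈ 0.418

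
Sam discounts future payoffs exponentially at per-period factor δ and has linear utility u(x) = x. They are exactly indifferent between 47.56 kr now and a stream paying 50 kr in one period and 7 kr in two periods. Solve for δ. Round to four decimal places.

The stream is worth 50δ + 7δ² today, so 50δ + 7δ² = 47.56.
That is, 7δ² + 50δ − 47.56 = 0, a quadratic in δ.
The positive root is δ = [−50 + √(50² + 4·7·47.56)] / (2·7) = (−50 + 61.901)/14 ≈ 0.8500.

δ ≈ 0.8500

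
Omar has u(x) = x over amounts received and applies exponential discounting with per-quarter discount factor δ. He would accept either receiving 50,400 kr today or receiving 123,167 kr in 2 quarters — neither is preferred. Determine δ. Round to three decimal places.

δ ≈ 0.640

The payoff in 2 quarters is discounted by δ^2, so u(50400) = δ^2·u(123167) and δ^2 = u(50400)/u(123167).
With u(x) = x: δ^2 = 50400/123167 = 0.40920.
Hence δ = (0.40920)^(1/2) = 0.63969.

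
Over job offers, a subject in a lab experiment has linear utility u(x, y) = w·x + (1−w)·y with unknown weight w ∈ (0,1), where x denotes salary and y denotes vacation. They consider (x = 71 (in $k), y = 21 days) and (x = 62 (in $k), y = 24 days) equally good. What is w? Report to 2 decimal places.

Equating utilities: w·71 + (1−w)·21 = w·62 + (1−w)·24.
Rearranging, 9·w − 3·(1−w) = 0.
Hence w = 3/(9+3) = 3/12 = 0.25.

w = 0.25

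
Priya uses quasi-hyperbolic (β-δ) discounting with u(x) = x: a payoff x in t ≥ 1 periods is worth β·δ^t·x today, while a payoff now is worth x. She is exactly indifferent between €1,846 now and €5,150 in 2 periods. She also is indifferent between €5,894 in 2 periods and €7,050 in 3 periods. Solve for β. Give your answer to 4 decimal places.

β ≈ 0.5128

Both payoffs in the second observation are in the future, so β drops out: δ^2·5894 = δ^3·7050 ⇒ δ = 5894/7050 = 0.83603.
Substituting δ into 1846 = β·δ^2·5150: β = 1846/(3599.559) ≈ 0.5128.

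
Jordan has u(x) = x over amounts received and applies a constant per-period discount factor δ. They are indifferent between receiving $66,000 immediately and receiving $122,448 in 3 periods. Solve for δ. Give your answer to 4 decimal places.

Equating discounted utilities: u(66000) = δ^3·u(122448) ⇒ δ^3 = u(66000)/u(122448).
With u(x) = x: δ^3 = 66000/122448 = 0.53900.
Hence δ = (0.53900)^(1/3) = 0.813824.

δ ≈ 0.8138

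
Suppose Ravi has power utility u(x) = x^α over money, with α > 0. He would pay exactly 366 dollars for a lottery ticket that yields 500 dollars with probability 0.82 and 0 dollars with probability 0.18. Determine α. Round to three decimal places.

α ≈ 0.636

Since u(0) = 0, the lottery's EU is 0.82·500^α.
Setting u(366) equal to that: 366^α = 0.82·500^α ⇒ (366/500)^α = 0.82.
Take logs: α = ln 0.82 / ln(366/500) ≈ 0.63611.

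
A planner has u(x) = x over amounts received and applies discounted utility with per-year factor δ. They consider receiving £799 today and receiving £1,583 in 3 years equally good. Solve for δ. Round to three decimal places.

Equating discounted utilities: u(799) = δ^3·u(1583) ⇒ δ^3 = u(799)/u(1583).
With u(x) = x: δ^3 = 799/1583 = 0.50474.
So δ = 0.50474^(1/3) ≈ 0.796.

δ ≈ 0.796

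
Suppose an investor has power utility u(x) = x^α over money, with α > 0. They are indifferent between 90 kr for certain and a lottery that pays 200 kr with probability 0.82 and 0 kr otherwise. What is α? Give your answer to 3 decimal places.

Since u(0) = 0, the lottery's EU is 0.82·200^α.
Setting u(90) equal to that: 90^α = 0.82·200^α ⇒ (90/200)^α = 0.82.
Take logs: α = ln 0.82 / ln(90/200) ≈ 0.24853.

α ≈ 0.249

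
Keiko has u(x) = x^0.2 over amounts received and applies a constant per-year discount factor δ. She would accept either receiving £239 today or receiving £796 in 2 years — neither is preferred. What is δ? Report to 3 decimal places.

Equating discounted utilities: u(239) = δ^2·u(796) ⇒ δ^2 = u(239)/u(796).
With u(x) = x^0.2: δ^2 = 239^0.2/796^0.2 = (239/796)^0.2 = 0.78613.
Hence δ = (0.78613)^(1/2) = 0.88664.

δ ≈ 0.887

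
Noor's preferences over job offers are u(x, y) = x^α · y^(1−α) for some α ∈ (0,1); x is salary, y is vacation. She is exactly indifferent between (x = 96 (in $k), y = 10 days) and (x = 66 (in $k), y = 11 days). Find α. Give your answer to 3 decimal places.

The Cobb–Douglas utilities coincide, so 96^α·10^(1−α) = 66^α·11^(1−α).
Taking logs: α·ln 96 + (1−α)·ln 10 = α·ln 66 + (1−α)·ln 11, i.e. α·0.374693 = (1−α)·0.095310.
Thus α·(0.470003) = 0.095310, so α = 0.095310/0.470003 ≈ 0.203.

α ≈ 0.203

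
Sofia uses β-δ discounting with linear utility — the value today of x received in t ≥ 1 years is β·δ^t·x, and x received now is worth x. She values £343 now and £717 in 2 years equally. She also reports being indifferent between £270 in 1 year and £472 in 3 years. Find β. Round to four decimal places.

β ≈ 0.8363

The second indifference involves only future payoffs, so β cancels: β·δ^1·270 = β·δ^3·472, giving δ^2 = 270/472 = 0.57203, so δ = 0.75633.
Substituting δ into 343 = β·δ^2·717: β = 343/(410.148) ≈ 0.8363.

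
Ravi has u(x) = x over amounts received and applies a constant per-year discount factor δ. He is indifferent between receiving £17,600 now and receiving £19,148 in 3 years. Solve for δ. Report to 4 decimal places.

The payoff in 3 years is discounted by δ^3, so u(17600) = δ^3·u(19148) and δ^3 = u(17600)/u(19148).
With u(x) = x: δ^3 = 17600/19148 = 0.91916.
Hence δ = (0.91916)^(1/3) = 0.972291.

δ ≈ 0.9723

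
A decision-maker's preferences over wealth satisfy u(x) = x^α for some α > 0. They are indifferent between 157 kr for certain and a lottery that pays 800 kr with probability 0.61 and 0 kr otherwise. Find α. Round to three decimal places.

Since u(0) = 0, the lottery's EU is 0.61·800^α.
Indifference: 157^α = 0.61·800^α, so (157/800)^α = 0.61.
Taking logs: α·ln(157/800) = ln(0.61), so α = -0.494296 / -1.628366 ≈ 0.304.

α ≈ 0.304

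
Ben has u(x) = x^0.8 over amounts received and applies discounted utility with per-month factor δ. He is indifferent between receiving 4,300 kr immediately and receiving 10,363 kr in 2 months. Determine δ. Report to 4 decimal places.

δ ≈ 0.7034

The payoff in 2 months is discounted by δ^2, so u(4300) = δ^2·u(10363) and δ^2 = u(4300)/u(10363).
With u(x) = x^0.8: δ^2 = 4300^0.8/10363^0.8 = (4300/10363)^0.8 = 0.49475.
Taking the square root: δ = 0.49475^(1/2) ≈ 0.7034.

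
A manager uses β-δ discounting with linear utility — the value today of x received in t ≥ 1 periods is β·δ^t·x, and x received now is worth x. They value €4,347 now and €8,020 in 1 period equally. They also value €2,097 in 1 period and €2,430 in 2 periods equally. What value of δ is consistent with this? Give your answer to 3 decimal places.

The second indifference involves only future payoffs, so β cancels: β·δ^1·2097 = β·δ^2·2430, giving δ = 2097/2430 = 0.86296.

δ ≈ 0.863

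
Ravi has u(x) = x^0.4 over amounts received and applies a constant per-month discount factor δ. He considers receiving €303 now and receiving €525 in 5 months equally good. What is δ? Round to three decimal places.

Indifference means u(303) = δ^5 · u(525), so δ^5 = u(303)/u(525).
Since u(x) = x^0.4, δ^5 = (303/525)^0.4 = 0.57714^0.4 = 0.80263.
Taking the 5th root: δ = 0.80263^(1/5) ≈ 0.957.

δ ≈ 0.957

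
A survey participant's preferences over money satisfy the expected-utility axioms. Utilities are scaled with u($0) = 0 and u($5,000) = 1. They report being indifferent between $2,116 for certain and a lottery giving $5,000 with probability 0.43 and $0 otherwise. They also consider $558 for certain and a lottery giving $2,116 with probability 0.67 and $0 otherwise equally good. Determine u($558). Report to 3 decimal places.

The first gamble pins u($2,116): it must equal 0.43·1 + 0.57·0 = 0.43.
Chaining: u($558) = 0.67·0.43 + 0.33·0.00 = 0.2881.

0.288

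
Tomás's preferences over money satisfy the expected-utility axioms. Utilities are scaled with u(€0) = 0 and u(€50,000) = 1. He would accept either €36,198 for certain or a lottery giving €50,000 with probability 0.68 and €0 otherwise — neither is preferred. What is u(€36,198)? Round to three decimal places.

0.680

By the standard-gamble method, u(€36,198) is just the indifference probability on the best outcome: 0.68.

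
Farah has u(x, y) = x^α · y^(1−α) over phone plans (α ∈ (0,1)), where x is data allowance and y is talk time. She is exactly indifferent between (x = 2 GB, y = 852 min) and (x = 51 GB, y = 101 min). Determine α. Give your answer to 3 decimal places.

α ≈ 0.397

Indifference: 2^α · 852^(1−α) = 51^α · 101^(1−α).
(2/51)^α = (101/852)^(1−α); take logs: α·ln(2/51) = (1−α)·ln(101/852), i.e. α·-3.238678 = (1−α)·-2.132466.
With A = -3.238678 and B = -2.132466: α·A = (1−α)·B, so α = B/(A+B) = -2.132466/-5.371144 ≈ 0.397.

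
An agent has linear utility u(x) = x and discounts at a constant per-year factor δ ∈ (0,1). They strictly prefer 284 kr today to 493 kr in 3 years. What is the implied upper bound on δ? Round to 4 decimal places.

The preference means 284 > δ^3·493.
Hence δ^3 < 284/493 = 0.57606, and x ↦ x^(1/3) is increasing on (0,∞).
δ < (284/493)^(1/3) ≈ 0.8321.

δ < 0.8321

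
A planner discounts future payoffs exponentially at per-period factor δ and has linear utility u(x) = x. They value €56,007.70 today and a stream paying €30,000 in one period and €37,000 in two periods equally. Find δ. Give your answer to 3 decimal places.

δ ≈ 0.890

Present value of the stream is 30000·δ + 37000·δ². Indifference gives 30000δ + 37000δ² = 56007.70.
So 37000δ² + 30000δ − 56007.70 = 0.
By the quadratic formula (taking the positive root), δ = (−30000 + √9189139600.00) / 74000 ≈ 0.890.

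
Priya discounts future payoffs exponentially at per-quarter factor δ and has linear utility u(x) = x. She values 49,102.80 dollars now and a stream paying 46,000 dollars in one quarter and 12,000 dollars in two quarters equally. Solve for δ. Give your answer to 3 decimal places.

Present value of the stream is 46000·δ + 12000·δ². Indifference gives 46000δ + 12000δ² = 49102.80.
That is, 12000δ² + 46000δ − 49102.80 = 0, a quadratic in δ.
δ = (−46000 + √(46000² + 4·12000·49102.80)) / (2·12000) = (−46000 + √4472934400.00) / 24000 ≈ 0.870.

δ ≈ 0.870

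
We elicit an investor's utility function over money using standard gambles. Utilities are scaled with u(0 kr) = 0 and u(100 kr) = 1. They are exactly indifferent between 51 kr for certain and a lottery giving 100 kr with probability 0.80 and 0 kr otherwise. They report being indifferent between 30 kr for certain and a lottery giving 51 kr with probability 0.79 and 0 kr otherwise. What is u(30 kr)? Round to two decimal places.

0.63

First, u(51 kr) = 0.80·u(100 kr) + 0.20·u(0 kr) = 0.80.
Chaining: u(30 kr) = 0.79·0.80 + 0.21·0.00 = 0.6320.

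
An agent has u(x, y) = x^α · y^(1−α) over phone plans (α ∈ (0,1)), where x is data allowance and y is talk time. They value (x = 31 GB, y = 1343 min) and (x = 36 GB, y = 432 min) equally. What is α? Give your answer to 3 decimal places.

The Cobb–Douglas utilities coincide, so 31^α·1343^(1−α) = 36^α·432^(1−α).
Taking logs: α·ln 31 + (1−α)·ln 1343 = α·ln 36 + (1−α)·ln 432, i.e. α·-0.149532 = (1−α)·-1.134236.
With A = -0.149532 and B = -1.134236: α·A = (1−α)·B, so α = B/(A+B) = -1.134236/-1.283768 ≈ 0.884.

α ≈ 0.884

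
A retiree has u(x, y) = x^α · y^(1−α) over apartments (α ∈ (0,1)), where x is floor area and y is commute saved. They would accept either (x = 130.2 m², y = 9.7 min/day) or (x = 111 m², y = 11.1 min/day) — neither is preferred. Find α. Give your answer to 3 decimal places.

α ≈ 0.458

The Cobb–Douglas utilities coincide, so 130.2^α·9.7^(1−α) = 111^α·11.1^(1−α).
Rearrange to (130.2/111)^α = (11.1/9.7)^(1−α) and take logs: α·0.159542 = (1−α)·0.134819.
Thus α·(0.294361) = 0.134819, so α = 0.134819/0.294361 ≈ 0.458.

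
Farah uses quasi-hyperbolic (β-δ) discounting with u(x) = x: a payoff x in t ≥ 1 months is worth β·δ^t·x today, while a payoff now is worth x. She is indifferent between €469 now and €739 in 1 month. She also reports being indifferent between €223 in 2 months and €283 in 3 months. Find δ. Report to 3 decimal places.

δ ≈ 0.788

The second indifference involves only future payoffs, so β cancels: β·δ^2·223 = β·δ^3·283, giving δ = 223/283 = 0.78799.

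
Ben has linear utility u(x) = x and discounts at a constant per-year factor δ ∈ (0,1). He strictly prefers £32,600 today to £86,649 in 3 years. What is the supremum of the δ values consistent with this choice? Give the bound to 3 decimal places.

Comparing present values: 32600 > δ^3·86649.
Hence δ^3 < 32600/86649 = 0.37623, and x ↦ x^(1/3) is increasing on (0,∞).
δ < 0.37623^(1/3) = 0.722.

δ < 0.722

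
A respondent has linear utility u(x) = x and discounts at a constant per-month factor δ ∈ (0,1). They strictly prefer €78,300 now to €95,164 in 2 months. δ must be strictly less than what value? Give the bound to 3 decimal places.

δ < 0.907

Comparing present values: 78300 > δ^2·95164.
Dividing by 95164: δ^2 < 0.82279. Both sides are positive, so the square root keeps the direction.
δ < 0.82279^(1/2) = 0.907.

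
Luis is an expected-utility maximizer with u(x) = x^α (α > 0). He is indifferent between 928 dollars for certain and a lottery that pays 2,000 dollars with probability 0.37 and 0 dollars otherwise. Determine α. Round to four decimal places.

EU(lottery) = 0.37·2000^α + 0.63·0 = 0.37·2000^α.
Indifference: 928^α = 0.37·2000^α, so (928/2000)^α = 0.37.
α = ln(0.37) / ln(928/2000) = -0.9942523/-0.7678707 ≈ 1.2948.

α ≈ 1.2948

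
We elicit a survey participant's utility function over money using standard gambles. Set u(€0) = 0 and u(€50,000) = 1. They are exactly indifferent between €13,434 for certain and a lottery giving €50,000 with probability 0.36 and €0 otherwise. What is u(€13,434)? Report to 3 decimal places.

The indifference gives u(€13,434) = 0.36·u(€50,000) + 0.64·u(€0) = 0.36·1 + 0.64·0 = 0.36.

0.360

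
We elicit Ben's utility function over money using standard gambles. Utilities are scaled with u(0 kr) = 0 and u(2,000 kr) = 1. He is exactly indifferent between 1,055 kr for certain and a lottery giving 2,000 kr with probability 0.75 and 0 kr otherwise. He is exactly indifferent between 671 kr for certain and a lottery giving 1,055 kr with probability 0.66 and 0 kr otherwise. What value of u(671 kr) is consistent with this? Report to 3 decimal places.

0.495

The first gamble pins u(1,055 kr): it must equal 0.75·1 + 0.25·0 = 0.75.
Then u(671 kr) = 0.66·u(1,055 kr) + 0.34·u(0 kr) = 0.66·0.75 + 0.34·0.00 = 0.4950.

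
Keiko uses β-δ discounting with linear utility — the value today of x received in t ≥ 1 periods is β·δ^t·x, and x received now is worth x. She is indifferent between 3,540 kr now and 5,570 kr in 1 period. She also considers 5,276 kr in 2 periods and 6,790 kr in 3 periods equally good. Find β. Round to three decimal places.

The second indifference involves only future payoffs, so β cancels: β·δ^2·5276 = β·δ^3·6790, giving δ = 5276/6790 = 0.77703.
The first indifference: 3540 = β·δ·5570, so β = 3540/(δ·5570) = 3540/(0.77703·5570) ≈ 0.818.

β ≈ 0.818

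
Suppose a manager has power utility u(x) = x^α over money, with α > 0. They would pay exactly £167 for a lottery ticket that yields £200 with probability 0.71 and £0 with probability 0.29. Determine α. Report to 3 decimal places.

α ≈ 1.899

Since u(0) = 0, the lottery's EU is 0.71·200^α.
Setting u(167) equal to that: 167^α = 0.71·200^α ⇒ (167/200)^α = 0.71.
Taking logs: α·ln(167/200) = ln(0.71), so α = -0.342490 / -0.180324 ≈ 1.899.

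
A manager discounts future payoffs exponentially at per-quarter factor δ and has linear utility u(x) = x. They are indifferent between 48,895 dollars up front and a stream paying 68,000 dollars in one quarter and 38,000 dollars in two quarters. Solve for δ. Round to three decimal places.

δ ≈ 0.550

Equating present values: 48895 = 68000δ + 38000δ².
That is, 38000δ² + 68000δ − 48895 = 0, a quadratic in δ.
δ = (−68000 + √(68000² + 4·38000·48895)) / (2·38000) = (−68000 + √12056040000.00) / 76000 ≈ 0.550.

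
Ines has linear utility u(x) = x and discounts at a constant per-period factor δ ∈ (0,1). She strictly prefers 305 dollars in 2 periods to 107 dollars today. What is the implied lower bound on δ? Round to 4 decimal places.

Under u(x) = x this choice says 107 < δ^2·305.
Dividing by 305: δ^2 > 0.35082. Both sides are positive, so the square root keeps the direction.
δ > (107/305)^(1/2) ≈ 0.5923.

δ > 0.5923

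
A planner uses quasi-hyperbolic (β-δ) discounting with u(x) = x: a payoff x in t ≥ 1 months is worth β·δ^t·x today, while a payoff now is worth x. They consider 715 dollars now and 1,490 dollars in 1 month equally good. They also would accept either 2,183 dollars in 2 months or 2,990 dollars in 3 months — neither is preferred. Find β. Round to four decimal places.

β ≈ 0.6573

The second indifference involves only future payoffs, so β cancels: β·δ^2·2183 = β·δ^3·2990, giving δ = 2183/2990 = 0.73010.
The first indifference: 715 = β·δ·1490, so β = 715/(δ·1490) = 715/(0.73010·1490) ≈ 0.6573.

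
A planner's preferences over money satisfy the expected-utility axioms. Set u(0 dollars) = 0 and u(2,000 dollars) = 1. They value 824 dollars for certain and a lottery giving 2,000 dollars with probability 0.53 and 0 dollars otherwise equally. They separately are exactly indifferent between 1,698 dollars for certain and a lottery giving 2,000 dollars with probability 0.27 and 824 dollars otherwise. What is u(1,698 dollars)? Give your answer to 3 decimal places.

First, u(824 dollars) = 0.53·u(2,000 dollars) + 0.47·u(0 dollars) = 0.53.
Chaining: u(1,698 dollars) = 0.27·1.00 + 0.73·0.53 = 0.6569.

0.657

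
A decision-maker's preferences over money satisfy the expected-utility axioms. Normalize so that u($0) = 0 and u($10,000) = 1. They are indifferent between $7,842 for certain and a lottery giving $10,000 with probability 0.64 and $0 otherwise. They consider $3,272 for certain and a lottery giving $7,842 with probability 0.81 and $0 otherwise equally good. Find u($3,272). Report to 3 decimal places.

0.518

The first gamble pins u($7,842): it must equal 0.64·1 + 0.36·0 = 0.64.
Chaining: u($3,272) = 0.81·0.64 + 0.19·0.00 = 0.5184.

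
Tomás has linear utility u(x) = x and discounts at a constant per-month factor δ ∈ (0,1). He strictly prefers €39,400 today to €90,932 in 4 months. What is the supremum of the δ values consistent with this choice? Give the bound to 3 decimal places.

The preference means 39400 > δ^4·90932.
Dividing by 90932: δ^4 < 0.43329. Both sides are positive, so the 4th root keeps the direction.
δ < 0.43329^(1/4) = 0.811.

δ < 0.811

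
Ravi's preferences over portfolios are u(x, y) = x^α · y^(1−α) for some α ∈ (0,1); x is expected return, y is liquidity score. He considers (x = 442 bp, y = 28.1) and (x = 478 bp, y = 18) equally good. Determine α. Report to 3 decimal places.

Set the two utilities equal: 442^α·28.1^(1−α) = 478^α·18^(1−α).
(442/478)^α = (18/28.1)^(1−α); take logs: α·ln(442/478) = (1−α)·ln(18/28.1), i.e. α·-0.078301 = (1−α)·-0.445398.
Thus α·(-0.523699) = -0.445398, so α = -0.445398/-0.523699 ≈ 0.850.

α ≈ 0.850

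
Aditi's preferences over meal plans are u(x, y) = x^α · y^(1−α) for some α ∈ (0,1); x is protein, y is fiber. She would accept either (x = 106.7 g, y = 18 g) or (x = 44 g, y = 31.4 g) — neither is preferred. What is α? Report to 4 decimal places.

The Cobb–Douglas utilities coincide, so 106.7^α·18^(1−α) = 44^α·31.4^(1−α).
Rearrange to (106.7/44)^α = (31.4/18)^(1−α) and take logs: α·0.8858315 = (1−α)·0.5564361.
With A = 0.8858315 and B = 0.5564361: α·A = (1−α)·B, so α = B/(A+B) = 0.5564361/1.4422676 ≈ 0.3858.

α ≈ 0.3858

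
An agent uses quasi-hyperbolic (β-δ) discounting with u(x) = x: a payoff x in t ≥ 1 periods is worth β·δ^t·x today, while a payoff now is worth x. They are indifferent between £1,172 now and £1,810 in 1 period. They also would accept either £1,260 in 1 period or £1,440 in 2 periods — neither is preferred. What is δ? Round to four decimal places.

δ ≈ 0.8750

Both payoffs in the second observation are in the future, so β drops out: δ^1·1260 = δ^2·1440 ⇒ δ = 1260/1440 = 0.87500.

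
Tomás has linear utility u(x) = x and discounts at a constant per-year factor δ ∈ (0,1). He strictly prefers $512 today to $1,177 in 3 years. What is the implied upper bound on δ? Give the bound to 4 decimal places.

δ < 0.7577

Comparing present values: 512 > δ^3·1177.
Dividing by 1177: δ^3 < 0.43500. Both sides are positive, so the cube root keeps the direction.
δ < (512/1177)^(1/3) ≈ 0.7577.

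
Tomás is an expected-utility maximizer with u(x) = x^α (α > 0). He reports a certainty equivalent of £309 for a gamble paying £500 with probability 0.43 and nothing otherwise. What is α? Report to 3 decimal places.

Since u(0) = 0, the lottery's EU is 0.43·500^α.
Indifference: 309^α = 0.43·500^α, so (309/500)^α = 0.43.
Take logs: α = ln 0.43 / ln(309/500) ≈ 1.75364.

α ≈ 1.754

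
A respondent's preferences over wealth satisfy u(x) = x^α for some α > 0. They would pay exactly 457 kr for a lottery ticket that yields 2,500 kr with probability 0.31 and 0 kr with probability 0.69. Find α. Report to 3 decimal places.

α ≈ 0.689

The lottery's expected utility is 0.31·u(2500) + 0.69·u(0) = 0.31·2500^α (since u(0) = 0 for α > 0).
Equating: 457^α = 0.31·2500^α, i.e. 0.1828^α = 0.31.
α = ln(0.31) / ln(457/2500) = -1.171183/-1.699363 ≈ 0.689.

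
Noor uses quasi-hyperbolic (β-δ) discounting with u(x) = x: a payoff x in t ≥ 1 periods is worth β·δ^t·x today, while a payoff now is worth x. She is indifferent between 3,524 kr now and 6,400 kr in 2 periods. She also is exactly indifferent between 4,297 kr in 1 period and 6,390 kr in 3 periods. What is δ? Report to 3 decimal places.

δ ≈ 0.820

Both payoffs in the second observation are in the future, so β drops out: δ^1·4297 = δ^3·6390 ⇒ δ^2 = 4297/6390 = 0.67246, so δ = 0.82003.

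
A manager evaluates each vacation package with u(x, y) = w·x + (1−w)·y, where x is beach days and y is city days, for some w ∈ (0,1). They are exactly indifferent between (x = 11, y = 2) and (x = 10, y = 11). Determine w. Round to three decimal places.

u(11,2) = u(10,11) means w·11 + (1−w)·2 = w·10 + (1−w)·11.
Collecting terms: w·1 = (1−w)·9.
So w/(1−w) = 9/1 = 9.0000, giving w = 9/(1+9) = 0.900.

w = 0.900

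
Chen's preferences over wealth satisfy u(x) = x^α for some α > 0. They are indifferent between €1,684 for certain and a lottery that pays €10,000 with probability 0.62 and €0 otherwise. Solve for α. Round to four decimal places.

α ≈ 0.2683

EU(lottery) = 0.62·10000^α + 0.38·0 = 0.62·10000^α.
Setting u(1684) equal to that: 1684^α = 0.62·10000^α ⇒ (1684/10000)^α = 0.62.
Take logs: α = ln 0.62 / ln(1684/10000) ≈ 0.268346.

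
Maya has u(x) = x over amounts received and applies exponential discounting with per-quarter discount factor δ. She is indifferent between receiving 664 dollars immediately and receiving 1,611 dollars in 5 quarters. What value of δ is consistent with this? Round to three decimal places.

δ ≈ 0.838

Equating discounted utilities: u(664) = δ^5·u(1611) ⇒ δ^5 = u(664)/u(1611).
With u(x) = x: δ^5 = 664/1611 = 0.41217.
So δ = 0.41217^(1/5) ≈ 0.838.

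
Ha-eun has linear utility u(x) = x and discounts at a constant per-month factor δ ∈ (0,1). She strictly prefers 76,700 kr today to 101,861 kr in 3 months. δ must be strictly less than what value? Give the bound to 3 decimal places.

δ < 0.910

The preference means 76700 > δ^3·101861.
Dividing by 101861: δ^3 < 0.75299. Both sides are positive, so the cube root keeps the direction.
δ < 0.75299^(1/3) = 0.910.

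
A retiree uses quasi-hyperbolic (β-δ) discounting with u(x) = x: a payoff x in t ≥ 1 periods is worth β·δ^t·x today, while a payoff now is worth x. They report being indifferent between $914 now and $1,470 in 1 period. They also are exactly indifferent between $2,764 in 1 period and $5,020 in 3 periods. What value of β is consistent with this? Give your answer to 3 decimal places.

The second indifference involves only future payoffs, so β cancels: β·δ^1·2764 = β·δ^3·5020, giving δ^2 = 2764/5020 = 0.55060, so δ = 0.74202.
The first indifference: 914 = β·δ·1470, so β = 914/(δ·1470) = 914/(0.74202·1470) ≈ 0.838.

β ≈ 0.838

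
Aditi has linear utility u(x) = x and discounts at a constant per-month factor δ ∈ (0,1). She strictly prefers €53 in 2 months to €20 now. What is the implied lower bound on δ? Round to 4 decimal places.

δ > 0.6143

Under u(x) = x this choice says 20 < δ^2·53.
Dividing by 53: δ^2 > 0.37736. Both sides are positive, so the square root keeps the direction.
δ > (20/53)^(1/2) ≈ 0.6143.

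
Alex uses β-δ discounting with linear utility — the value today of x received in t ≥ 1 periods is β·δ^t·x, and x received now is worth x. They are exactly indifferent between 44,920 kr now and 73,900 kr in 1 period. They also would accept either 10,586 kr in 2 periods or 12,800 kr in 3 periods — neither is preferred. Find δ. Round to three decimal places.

δ ≈ 0.827

Both payoffs in the second observation are in the future, so β drops out: δ^2·10586 = δ^3·12800 ⇒ δ = 10586/12800 = 0.82703.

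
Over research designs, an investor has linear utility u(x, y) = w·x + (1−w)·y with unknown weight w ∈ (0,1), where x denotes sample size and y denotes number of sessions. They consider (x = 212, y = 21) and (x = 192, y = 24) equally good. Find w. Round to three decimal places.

Indifference: w·212 + (1−w)·21 = w·192 + (1−w)·24.
Collecting terms: w·20 = (1−w)·3.
Hence w = 3/(20+3) = 3/23 = 0.130.

w = 0.130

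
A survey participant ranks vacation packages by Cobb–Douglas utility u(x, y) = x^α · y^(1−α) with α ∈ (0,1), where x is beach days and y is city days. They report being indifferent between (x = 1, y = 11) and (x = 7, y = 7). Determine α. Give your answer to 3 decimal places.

Indifference: 1^α · 11^(1−α) = 7^α · 7^(1−α).
Taking logs: α·ln 1 + (1−α)·ln 11 = α·ln 7 + (1−α)·ln 7, i.e. α·-1.945910 = (1−α)·-0.451985.
Thus α·(-2.397895) = -0.451985, so α = -0.451985/-2.397895 ≈ 0.188.

α ≈ 0.188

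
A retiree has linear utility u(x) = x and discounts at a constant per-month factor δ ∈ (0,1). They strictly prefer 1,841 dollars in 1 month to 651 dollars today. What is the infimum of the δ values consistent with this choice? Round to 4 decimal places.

Comparing present values: 651 < δ·1841.
So δ > 651/1841 = 0.35361.

δ > 0.3536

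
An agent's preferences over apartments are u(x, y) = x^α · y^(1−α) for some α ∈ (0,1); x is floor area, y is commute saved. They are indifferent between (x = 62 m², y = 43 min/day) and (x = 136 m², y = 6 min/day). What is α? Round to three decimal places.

α ≈ 0.715

Indifference: 62^α · 43^(1−α) = 136^α · 6^(1−α).
(62/136)^α = (6/43)^(1−α); take logs: α·ln(62/136) = (1−α)·ln(6/43), i.e. α·-0.785521 = (1−α)·-1.969441.
With A = -0.785521 and B = -1.969441: α·A = (1−α)·B, so α = B/(A+B) = -1.969441/-2.754962 ≈ 0.715.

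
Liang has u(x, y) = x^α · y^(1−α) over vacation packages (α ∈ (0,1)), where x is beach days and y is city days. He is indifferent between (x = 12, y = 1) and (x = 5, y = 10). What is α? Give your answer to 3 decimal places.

α ≈ 0.725

The Cobb–Douglas utilities coincide, so 12^α·1^(1−α) = 5^α·10^(1−α).
Rearrange to (12/5)^α = (10/1)^(1−α) and take logs: α·0.875469 = (1−α)·2.302585.
So α/(1−α) = (2.302585)/(0.875469) = 2.630116, and α = 2.630116/3.630116 ≈ 0.725.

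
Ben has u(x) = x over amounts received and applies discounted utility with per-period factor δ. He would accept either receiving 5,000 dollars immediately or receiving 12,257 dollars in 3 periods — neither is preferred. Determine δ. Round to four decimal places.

The payoff in 3 periods is discounted by δ^3, so u(5000) = δ^3·u(12257) and δ^3 = u(5000)/u(12257).
With u(x) = x: δ^3 = 5000/12257 = 0.40793.
So δ = 0.40793^(1/3) ≈ 0.7416.

δ ≈ 0.7416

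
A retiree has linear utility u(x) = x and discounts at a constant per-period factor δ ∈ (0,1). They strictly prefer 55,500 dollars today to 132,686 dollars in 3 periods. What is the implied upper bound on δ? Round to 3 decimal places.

δ < 0.748

Comparing present values: 55500 > δ^3·132686.
Dividing by 132686: δ^3 < 0.41828. Both sides are positive, so the cube root keeps the direction.
δ < 0.41828^(1/3) = 0.748.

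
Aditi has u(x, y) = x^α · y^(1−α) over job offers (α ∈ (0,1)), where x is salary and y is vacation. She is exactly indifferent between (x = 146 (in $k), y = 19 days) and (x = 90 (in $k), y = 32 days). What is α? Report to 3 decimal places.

α ≈ 0.519

The Cobb–Douglas utilities coincide, so 146^α·19^(1−α) = 90^α·32^(1−α).
Taking logs: α·ln 146 + (1−α)·ln 19 = α·ln 90 + (1−α)·ln 32, i.e. α·0.483797 = (1−α)·0.521297.
With A = 0.483797 and B = 0.521297: α·A = (1−α)·B, so α = B/(A+B) = 0.521297/1.005094 ≈ 0.519.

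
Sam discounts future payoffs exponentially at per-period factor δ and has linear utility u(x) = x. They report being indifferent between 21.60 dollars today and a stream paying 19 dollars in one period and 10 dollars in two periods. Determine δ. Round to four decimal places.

Present value of the stream is 19·δ + 10·δ². Indifference gives 19δ + 10δ² = 21.60.
So 10δ² + 19δ − 21.60 = 0.
By the quadratic formula (taking the positive root), δ = (−19 + √1225.00) / 20 ≈ 0.8000.

δ ≈ 0.8000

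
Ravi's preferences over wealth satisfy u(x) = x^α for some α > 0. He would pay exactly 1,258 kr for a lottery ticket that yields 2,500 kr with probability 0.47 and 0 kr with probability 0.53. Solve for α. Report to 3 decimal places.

Since u(0) = 0, the lottery's EU is 0.47·2500^α.
Setting u(1258) equal to that: 1258^α = 0.47·2500^α ⇒ (1258/2500)^α = 0.47.
Take logs: α = ln 0.47 / ln(1258/2500) ≈ 1.09939.

α ≈ 1.099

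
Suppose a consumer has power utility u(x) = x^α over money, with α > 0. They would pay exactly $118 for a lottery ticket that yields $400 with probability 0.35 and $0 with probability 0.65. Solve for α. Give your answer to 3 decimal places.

α ≈ 0.860

Since u(0) = 0, the lottery's EU is 0.35·400^α.
Equating: 118^α = 0.35·400^α, i.e. 0.2950^α = 0.35.
Take logs: α = ln 0.35 / ln(118/400) ≈ 0.85996.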